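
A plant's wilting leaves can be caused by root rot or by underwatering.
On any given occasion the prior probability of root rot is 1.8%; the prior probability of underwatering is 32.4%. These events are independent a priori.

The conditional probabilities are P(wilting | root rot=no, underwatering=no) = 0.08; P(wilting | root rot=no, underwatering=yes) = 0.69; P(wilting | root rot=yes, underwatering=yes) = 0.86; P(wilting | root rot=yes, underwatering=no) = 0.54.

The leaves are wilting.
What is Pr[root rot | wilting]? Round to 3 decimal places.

Pr[root rot | wilting] ≈ 0.041

Weight on root rot=true, given the evidence: 0.006571 + 0.005016 = 0.011587
The normalizing constant is 0.08*0.982*0.676 + 0.69*0.982*0.324 + 0.54*0.018*0.676 + 0.86*0.018*0.324 = 0.284230
P(root rot | wilting) = 0.011587/0.284230 ≈ 0.041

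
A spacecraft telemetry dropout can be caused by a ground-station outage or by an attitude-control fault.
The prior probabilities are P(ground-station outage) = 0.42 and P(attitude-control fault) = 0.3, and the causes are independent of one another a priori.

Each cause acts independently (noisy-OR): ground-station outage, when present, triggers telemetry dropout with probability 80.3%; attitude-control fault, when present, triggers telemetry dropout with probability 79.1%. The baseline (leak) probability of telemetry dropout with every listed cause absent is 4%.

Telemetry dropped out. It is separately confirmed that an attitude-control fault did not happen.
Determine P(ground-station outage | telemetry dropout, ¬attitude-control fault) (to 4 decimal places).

P(ground-station outage | telemetry dropout, ¬attitude-control fault) ≈ 0.9362

Under noisy-OR, P(telemetry dropout | causes) = 1 − (1−0.04)·∏(1−qᵢ) over the active causes.
Weight on ground-station outage=true, given the evidence: 0.81088*0.42 = 0.340570
The normalizing constant is 0.04*0.58 + 0.81088*0.42 = 0.363770
Posterior = 0.340570 / 0.363770 ≈ 0.9362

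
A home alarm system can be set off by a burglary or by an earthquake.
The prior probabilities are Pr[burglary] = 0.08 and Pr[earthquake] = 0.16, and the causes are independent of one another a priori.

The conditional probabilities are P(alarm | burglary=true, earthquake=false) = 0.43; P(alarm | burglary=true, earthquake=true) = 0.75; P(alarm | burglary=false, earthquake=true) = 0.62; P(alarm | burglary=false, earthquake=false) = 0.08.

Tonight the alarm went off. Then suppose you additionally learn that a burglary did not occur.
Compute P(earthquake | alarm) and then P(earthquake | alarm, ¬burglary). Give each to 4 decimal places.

P(alarm) = 0.08·0.92·0.84 + 0.62·0.92·0.16 + 0.43·0.08·0.84 + 0.75·0.08·0.16 = 0.061824 + 0.091264 + 0.028896 + 0.009600 = 0.191584
Of this, 0.100864 comes from 0.091264 + 0.009600 (the earthquake=true cases).
So P(earthquake | alarm) = 0.100864/0.191584 ≈ 0.5265.

With the extra evidence:
P(alarm | ¬burglary) = 0.08×0.84 + 0.62×0.16 = 0.067200 + 0.099200 = 0.166400
The earthquake-present share is 0.62×0.16 = 0.099200.
Hence the posterior is 0.099200/0.166400 ≈ 0.5962.

P(earthquake | alarm) ≈ 0.5265; P(earthquake | alarm, ¬burglary) ≈ 0.5962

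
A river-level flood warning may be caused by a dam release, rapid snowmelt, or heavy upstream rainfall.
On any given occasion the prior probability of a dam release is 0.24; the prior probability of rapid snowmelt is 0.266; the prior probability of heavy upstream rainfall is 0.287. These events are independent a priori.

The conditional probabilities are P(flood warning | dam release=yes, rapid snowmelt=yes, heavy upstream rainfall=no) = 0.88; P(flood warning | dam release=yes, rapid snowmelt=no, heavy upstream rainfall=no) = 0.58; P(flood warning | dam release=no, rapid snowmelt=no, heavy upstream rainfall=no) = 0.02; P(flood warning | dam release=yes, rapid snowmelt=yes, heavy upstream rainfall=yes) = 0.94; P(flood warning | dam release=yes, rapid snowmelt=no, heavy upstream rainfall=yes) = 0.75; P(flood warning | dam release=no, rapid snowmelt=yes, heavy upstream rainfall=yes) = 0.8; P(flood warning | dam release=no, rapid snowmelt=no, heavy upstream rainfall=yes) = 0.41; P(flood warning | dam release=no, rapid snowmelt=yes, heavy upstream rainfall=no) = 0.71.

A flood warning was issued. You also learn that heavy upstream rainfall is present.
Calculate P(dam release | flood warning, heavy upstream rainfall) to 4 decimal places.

Enumerate the 4 (dam release, rapid snowmelt) configurations and weight by the priors:
  P(flood warning | heavy upstream rainfall) = 0.41×0.76×0.734 + 0.8×0.76×0.266 + 0.75×0.24×0.734 + 0.94×0.24×0.266
        = 0.228714 + 0.161728 + 0.132120 + 0.060010 = 0.582572
The terms with dam release present sum to 0.192130, so
  P(dam release | flood warning, heavy upstream rainfall) = 0.192130 / 0.582572 ≈ 0.3298

P(dam release | flood warning, heavy upstream rainfall) ≈ 0.3298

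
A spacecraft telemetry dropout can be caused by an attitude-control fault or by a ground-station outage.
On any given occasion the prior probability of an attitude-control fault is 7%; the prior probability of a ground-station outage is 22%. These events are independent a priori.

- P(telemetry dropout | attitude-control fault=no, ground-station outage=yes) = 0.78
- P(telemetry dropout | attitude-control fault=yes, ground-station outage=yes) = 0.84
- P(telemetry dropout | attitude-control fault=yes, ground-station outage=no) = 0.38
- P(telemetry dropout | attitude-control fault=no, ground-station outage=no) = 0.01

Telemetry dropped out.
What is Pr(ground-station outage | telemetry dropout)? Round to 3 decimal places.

Pr(ground-station outage | telemetry dropout) ≈ 0.860

For the numerator, keep only ground-station outage=true terms: 0.159588 + 0.012936 = 0.172524
Normalizer over all consistent configurations: 0.01·0.93·0.78 + 0.78·0.93·0.22 + 0.38·0.07·0.78 + 0.84·0.07·0.22 = 0.200526
P(ground-station outage | telemetry dropout) = 0.172524/0.200526 ≈ 0.860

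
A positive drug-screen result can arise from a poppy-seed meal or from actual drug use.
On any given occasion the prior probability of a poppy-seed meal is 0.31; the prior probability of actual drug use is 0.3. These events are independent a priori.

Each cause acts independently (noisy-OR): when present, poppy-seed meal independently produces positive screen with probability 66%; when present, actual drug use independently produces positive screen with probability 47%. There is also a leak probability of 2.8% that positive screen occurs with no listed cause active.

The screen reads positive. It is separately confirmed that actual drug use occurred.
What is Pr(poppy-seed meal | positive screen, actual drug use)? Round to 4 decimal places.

Pr(poppy-seed meal | positive screen, actual drug use) ≈ 0.4332

Under noisy-OR, P(positive screen | causes) = 1 − (1−0.028)·∏(1−qᵢ) over the active causes.
For the numerator, keep only poppy-seed meal=true terms: 0.824846×0.31 = 0.255702
Denominator P(positive screen | actual drug use): 0.48484×0.69 + 0.824846×0.31 = 0.590242
P(poppy-seed meal | positive screen, actual drug use) = 0.255702/0.590242 ≈ 0.4332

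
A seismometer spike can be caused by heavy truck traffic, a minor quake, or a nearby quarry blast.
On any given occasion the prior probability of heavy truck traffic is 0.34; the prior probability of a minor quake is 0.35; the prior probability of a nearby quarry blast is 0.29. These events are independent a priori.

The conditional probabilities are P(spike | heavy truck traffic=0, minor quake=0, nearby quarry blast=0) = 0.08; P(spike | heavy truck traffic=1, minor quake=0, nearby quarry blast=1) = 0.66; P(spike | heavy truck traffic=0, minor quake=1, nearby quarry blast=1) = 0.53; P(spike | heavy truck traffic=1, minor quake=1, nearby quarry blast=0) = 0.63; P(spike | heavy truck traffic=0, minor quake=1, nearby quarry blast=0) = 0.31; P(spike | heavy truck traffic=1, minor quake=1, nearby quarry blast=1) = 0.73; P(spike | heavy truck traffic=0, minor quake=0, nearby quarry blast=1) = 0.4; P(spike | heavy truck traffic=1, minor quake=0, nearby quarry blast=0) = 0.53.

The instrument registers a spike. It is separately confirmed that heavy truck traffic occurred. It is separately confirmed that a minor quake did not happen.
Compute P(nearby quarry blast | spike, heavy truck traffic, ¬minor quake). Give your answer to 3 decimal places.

P(spike | heavy truck traffic, ¬minor quake) = 0.53·0.71 + 0.66·0.29 = 0.376300 + 0.191400 = 0.567700
The nearby quarry blast-present share is 0.66·0.29 = 0.191400.
So P(nearby quarry blast | spike, heavy truck traffic, ¬minor quake) = 0.191400/0.567700 ≈ 0.337.

P(nearby quarry blast | spike, heavy truck traffic, ¬minor quake) ≈ 0.337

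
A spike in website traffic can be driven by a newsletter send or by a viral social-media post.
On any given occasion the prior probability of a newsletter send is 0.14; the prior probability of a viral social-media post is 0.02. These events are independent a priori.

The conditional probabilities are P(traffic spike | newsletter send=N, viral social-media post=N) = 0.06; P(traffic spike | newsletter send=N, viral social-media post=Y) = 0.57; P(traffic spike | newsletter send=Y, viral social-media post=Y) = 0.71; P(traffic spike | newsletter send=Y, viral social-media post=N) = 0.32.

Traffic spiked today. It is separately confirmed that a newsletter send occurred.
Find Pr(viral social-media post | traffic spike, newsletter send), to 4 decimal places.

Pr(viral social-media post | traffic spike, newsletter send) ≈ 0.0433

Sum P(traffic spike|·) weighted by the priors over both values of viral social-media post:
  P(traffic spike | newsletter send) = 0.32·0.98 + 0.71·0.02
        = 0.313600 + 0.014200 = 0.327800
The terms with viral social-media post present sum to 0.014200, so
  P(viral social-media post | traffic spike, newsletter send) = 0.014200 / 0.327800 ≈ 0.0433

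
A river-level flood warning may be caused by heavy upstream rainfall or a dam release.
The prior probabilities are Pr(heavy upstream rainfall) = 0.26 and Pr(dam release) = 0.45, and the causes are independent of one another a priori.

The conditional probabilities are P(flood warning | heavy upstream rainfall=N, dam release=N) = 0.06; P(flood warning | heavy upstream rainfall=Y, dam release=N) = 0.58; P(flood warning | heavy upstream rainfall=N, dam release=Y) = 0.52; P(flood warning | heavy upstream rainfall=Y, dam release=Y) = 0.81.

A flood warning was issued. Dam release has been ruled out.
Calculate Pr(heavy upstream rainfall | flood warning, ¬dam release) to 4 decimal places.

Pr(heavy upstream rainfall | flood warning, ¬dam release) ≈ 0.7725

For the numerator, keep only heavy upstream rainfall=true terms: 0.58×0.26 = 0.150800
The normalizing constant is 0.06×0.74 + 0.58×0.26 = 0.195200
P(heavy upstream rainfall | flood warning, ¬dam release) = 0.150800/0.195200 ≈ 0.7725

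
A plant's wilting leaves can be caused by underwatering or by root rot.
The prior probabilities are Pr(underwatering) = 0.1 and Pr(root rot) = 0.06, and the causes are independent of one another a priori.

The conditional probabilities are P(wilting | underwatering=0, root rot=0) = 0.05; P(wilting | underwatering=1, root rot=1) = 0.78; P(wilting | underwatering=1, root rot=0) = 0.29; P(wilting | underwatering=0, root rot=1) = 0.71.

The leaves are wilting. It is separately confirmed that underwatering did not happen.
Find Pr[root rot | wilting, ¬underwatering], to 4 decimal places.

Numerator (weight on configurations with root rot): 0.71×0.06 = 0.042600
The normalizing constant is 0.05×0.94 + 0.71×0.06 = 0.089600
P(root rot | wilting, ¬underwatering) = 0.042600/0.089600 ≈ 0.4754

Pr[root rot | wilting, ¬underwatering] ≈ 0.4754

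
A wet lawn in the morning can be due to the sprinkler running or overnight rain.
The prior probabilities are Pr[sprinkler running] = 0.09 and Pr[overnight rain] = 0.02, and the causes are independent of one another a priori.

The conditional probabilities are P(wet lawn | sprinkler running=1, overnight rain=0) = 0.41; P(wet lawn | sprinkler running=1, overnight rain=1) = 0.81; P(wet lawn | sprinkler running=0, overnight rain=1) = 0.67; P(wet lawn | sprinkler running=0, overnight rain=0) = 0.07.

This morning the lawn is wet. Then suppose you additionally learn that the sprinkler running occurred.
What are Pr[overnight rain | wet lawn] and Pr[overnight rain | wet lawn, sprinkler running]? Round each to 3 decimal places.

Pr[overnight rain | wet lawn] ≈ 0.122; Pr[overnight rain | wet lawn, sprinkler running] ≈ 0.039

P(wet lawn) = 0.07*0.91*0.98 + 0.67*0.91*0.02 + 0.41*0.09*0.98 + 0.81*0.09*0.02 = 0.062426 + 0.012194 + 0.036162 + 0.001458 = 0.112240
Of this, 0.013652 comes from 0.012194 + 0.001458 (the overnight rain=true cases).
So P(overnight rain | wet lawn) = 0.013652/0.112240 ≈ 0.122.

Now condition on the additional information:
Numerator (weight on configurations with overnight rain): 0.81*0.02 = 0.016200
Normalizer over all consistent configurations: 0.41*0.98 + 0.81*0.02 = 0.418000
P(overnight rain | wet lawn, sprinkler running) = 0.016200/0.418000 ≈ 0.039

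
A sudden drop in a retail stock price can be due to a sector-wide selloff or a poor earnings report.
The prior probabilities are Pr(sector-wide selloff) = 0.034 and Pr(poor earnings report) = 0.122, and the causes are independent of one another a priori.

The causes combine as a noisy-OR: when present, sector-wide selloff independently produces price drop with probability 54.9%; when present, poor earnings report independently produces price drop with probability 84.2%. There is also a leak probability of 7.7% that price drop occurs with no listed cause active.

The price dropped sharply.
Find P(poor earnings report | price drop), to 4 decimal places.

P(poor earnings report | price drop) ≈ 0.5582

Under noisy-OR, P(price drop | causes) = 1 − (1−0.077)·∏(1−qᵢ) over the active causes.
P(price drop) = 0.077×0.966×0.878 + 0.854166×0.966×0.122 + 0.583727×0.034×0.878 + 0.934229×0.034×0.122 = 0.065307 + 0.100665 + 0.017425 + 0.003875 = 0.187272
Of this, 0.104540 comes from 0.100665 + 0.003875 (the poor earnings report=true cases).
So P(poor earnings report | price drop) = 0.104540/0.187272 ≈ 0.5582.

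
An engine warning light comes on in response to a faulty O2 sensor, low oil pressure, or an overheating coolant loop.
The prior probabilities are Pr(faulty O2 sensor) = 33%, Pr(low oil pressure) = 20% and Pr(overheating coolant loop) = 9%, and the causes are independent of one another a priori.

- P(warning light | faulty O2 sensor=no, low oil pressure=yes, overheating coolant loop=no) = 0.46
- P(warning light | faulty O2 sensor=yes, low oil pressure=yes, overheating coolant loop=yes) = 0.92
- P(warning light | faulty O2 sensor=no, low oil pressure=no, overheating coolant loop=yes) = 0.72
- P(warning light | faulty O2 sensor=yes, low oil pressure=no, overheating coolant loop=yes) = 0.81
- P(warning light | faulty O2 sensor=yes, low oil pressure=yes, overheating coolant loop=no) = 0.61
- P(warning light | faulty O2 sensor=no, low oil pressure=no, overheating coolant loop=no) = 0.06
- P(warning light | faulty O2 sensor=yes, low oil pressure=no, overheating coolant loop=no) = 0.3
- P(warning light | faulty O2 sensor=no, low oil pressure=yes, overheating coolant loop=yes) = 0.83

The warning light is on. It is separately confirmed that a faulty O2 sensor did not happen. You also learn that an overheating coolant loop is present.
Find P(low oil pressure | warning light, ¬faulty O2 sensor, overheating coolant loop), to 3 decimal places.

P(warning light | ¬faulty O2 sensor, overheating coolant loop) = 0.72×0.8 + 0.83×0.2 = 0.576000 + 0.166000 = 0.742000
Of this, 0.166000 comes from 0.83×0.2 (the low oil pressure=true cases).
So P(low oil pressure | warning light, ¬faulty O2 sensor, overheating coolant loop) = 0.166000/0.742000 ≈ 0.224.

P(low oil pressure | warning light, ¬faulty O2 sensor, overheating coolant loop) ≈ 0.224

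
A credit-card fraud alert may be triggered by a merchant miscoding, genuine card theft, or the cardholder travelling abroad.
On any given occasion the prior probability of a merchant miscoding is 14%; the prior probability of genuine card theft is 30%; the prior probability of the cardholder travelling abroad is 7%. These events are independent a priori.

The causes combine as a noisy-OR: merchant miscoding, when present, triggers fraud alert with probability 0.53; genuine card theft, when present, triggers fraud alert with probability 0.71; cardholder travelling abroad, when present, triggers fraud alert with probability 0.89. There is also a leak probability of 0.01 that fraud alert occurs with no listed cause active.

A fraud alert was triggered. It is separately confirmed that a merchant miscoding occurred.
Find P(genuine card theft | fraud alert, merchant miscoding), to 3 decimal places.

P(genuine card theft | fraud alert, merchant miscoding) ≈ 0.399

Under noisy-OR, P(fraud alert | causes) = 1 − (1−0.01)·∏(1−qᵢ) over the active causes.
Numerator (weight on configurations with genuine card theft): 0.241353 + 0.020688 = 0.262041
Denominator P(fraud alert | merchant miscoding): 0.5347×0.7×0.93 + 0.948817×0.7×0.07 + 0.865063×0.3×0.93 + 0.985157×0.3×0.07 = 0.656623
P(genuine card theft | fraud alert, merchant miscoding) = 0.262041/0.656623 ≈ 0.399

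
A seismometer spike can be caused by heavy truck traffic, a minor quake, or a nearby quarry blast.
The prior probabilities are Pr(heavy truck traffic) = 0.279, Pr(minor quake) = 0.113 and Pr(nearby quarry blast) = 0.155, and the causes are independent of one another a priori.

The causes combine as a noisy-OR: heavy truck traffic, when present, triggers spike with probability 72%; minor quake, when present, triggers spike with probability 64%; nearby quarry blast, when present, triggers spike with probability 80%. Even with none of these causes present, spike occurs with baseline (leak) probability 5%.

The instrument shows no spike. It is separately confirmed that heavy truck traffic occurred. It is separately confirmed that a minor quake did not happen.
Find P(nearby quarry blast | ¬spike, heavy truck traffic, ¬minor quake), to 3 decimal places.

P(nearby quarry blast | ¬spike, heavy truck traffic, ¬minor quake) ≈ 0.035

Under noisy-OR, P(spike | causes) = 1 − (1−0.05)·∏(1−qᵢ) over the active causes.
Enumerate both values of nearby quarry blast and weight by the priors:
  P(¬spike | heavy truck traffic, ¬minor quake) = 0.266·0.845 + 0.0532·0.155
        = 0.224770 + 0.008246 = 0.233016
The terms with nearby quarry blast present sum to 0.008246, so
  P(nearby quarry blast | ¬spike, heavy truck traffic, ¬minor quake) = 0.008246 / 0.233016 ≈ 0.035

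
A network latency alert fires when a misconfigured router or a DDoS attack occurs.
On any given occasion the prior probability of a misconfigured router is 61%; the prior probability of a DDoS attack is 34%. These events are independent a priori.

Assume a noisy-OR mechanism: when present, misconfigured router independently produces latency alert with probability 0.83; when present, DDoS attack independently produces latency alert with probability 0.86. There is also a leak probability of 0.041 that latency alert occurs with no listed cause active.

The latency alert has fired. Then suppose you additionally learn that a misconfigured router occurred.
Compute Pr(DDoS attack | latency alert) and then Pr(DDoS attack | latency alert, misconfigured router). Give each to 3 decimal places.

Under noisy-OR, P(latency alert | causes) = 1 − (1−0.041)·∏(1−qᵢ) over the active causes.
Sum P(latency alert|·) weighted by the priors over the 4 (misconfigured router, DDoS attack) configurations:
  P(latency alert) = 0.041*0.39*0.66 + 0.86574*0.39*0.34 + 0.83697*0.61*0.66 + 0.977176*0.61*0.34
        = 0.010553 + 0.114797 + 0.336964 + 0.202666 = 0.664980
Keeping only the DDoS attack-present terms gives 0.317463, so
  P(DDoS attack | latency alert) = 0.317463 / 0.664980 ≈ 0.477

Now condition on the additional information:
Enumerate both values of DDoS attack and weight by the priors:
  P(latency alert | misconfigured router) = 0.83697·0.66 + 0.977176·0.34
        = 0.552400 + 0.332240 = 0.884640
Configurations with DDoS attack contribute 0.332240, so
  P(DDoS attack | latency alert, misconfigured router) = 0.332240 / 0.884640 ≈ 0.376

Pr(DDoS attack | latency alert) ≈ 0.477; Pr(DDoS attack | latency alert, misconfigured router) ≈ 0.376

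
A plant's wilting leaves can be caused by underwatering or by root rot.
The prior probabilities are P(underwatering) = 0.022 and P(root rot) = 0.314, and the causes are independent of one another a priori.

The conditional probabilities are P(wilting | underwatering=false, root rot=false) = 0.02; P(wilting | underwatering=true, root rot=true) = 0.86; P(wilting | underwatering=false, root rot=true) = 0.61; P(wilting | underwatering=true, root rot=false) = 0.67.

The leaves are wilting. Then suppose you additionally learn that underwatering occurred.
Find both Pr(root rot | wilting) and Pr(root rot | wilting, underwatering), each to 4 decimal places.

Pr(root rot | wilting) ≈ 0.8915; Pr(root rot | wilting, underwatering) ≈ 0.3701

P(wilting) = 0.02*0.978*0.686 + 0.61*0.978*0.314 + 0.67*0.022*0.686 + 0.86*0.022*0.314 = 0.013418 + 0.187326 + 0.010112 + 0.005941 = 0.216797
Of this, 0.193267 comes from 0.187326 + 0.005941 (the root rot=true cases).
So P(root rot | wilting) = 0.193267/0.216797 ≈ 0.8915.

Now condition on the additional information:
Numerator (weight on configurations with root rot): 0.86·0.314 = 0.270040
Denominator P(wilting | underwatering): 0.67·0.686 + 0.86·0.314 = 0.729660
P(root rot | wilting, underwatering) = 0.270040/0.729660 ≈ 0.3701
Conditioning on underwatering lowers the posterior on root rot: the classic explaining-away effect in a common-effect structure.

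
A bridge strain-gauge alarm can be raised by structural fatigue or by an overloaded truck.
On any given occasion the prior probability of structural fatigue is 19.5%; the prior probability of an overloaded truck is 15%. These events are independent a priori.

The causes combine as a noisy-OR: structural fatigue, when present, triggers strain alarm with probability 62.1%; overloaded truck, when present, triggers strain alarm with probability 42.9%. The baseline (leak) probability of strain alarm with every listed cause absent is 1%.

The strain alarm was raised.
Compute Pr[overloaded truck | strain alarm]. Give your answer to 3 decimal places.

Pr[overloaded truck | strain alarm] ≈ 0.406

Under noisy-OR, P(strain alarm | causes) = 1 − (1−0.01)·∏(1−qᵢ) over the active causes.
Weight on overloaded truck=true, given the evidence: 0.052491 + 0.022983 = 0.075474
Normalizer over all consistent configurations: 0.01·0.805·0.85 + 0.43471·0.805·0.15 + 0.62479·0.195·0.85 + 0.785755·0.195·0.15 = 0.185875
Posterior = 0.075474 / 0.185875 ≈ 0.406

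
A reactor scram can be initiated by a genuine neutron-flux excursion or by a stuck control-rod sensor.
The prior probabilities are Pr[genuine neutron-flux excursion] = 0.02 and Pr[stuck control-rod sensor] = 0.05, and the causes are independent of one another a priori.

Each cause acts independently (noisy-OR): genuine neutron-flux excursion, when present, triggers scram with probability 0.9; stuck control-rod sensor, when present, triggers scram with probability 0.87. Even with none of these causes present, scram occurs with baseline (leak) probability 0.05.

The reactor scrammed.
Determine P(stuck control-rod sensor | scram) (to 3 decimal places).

Under noisy-OR, P(scram | causes) = 1 − (1−0.05)·∏(1−qᵢ) over the active causes.
Weight on stuck control-rod sensor=true, given the evidence: 0.042949 + 0.000988 = 0.043937
Normalizer over all consistent configurations: 0.05*0.98*0.95 + 0.8765*0.98*0.05 + 0.905*0.02*0.95 + 0.98765*0.02*0.05 = 0.107682
P(stuck control-rod sensor | scram) = 0.043937/0.107682 ≈ 0.408

P(stuck control-rod sensor | scram) ≈ 0.408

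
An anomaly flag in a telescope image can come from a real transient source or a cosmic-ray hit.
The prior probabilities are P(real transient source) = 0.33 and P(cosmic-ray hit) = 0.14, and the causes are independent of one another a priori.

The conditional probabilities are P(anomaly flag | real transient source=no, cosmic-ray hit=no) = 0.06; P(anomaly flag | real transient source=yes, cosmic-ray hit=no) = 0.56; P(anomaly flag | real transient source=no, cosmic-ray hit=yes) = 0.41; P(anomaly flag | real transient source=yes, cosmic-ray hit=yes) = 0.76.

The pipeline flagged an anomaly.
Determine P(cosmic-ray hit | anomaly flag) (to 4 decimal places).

P(cosmic-ray hit | anomaly flag) ≈ 0.2755

P(anomaly flag) = 0.06·0.67·0.86 + 0.41·0.67·0.14 + 0.56·0.33·0.86 + 0.76·0.33·0.14 = 0.034572 + 0.038458 + 0.158928 + 0.035112 = 0.267070
Restricting to configurations with cosmic-ray hit present: 0.038458 + 0.035112 = 0.073570.
Hence the posterior is 0.073570/0.267070 ≈ 0.2755.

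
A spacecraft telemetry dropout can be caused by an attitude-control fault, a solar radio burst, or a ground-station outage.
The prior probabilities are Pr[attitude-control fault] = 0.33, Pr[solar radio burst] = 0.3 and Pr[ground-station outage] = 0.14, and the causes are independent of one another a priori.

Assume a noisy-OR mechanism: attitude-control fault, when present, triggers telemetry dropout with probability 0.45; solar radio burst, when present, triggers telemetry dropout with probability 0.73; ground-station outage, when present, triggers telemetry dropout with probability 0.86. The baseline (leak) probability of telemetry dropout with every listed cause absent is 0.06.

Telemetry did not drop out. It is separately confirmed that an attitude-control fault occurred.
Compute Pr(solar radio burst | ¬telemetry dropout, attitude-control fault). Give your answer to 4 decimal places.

Under noisy-OR, P(telemetry dropout | causes) = 1 − (1−0.06)·∏(1−qᵢ) over the active causes.
Numerator (weight on configurations with solar radio burst): 0.036014 + 0.000821 = 0.036835
Denominator P(¬telemetry dropout | attitude-control fault): 0.517*0.7*0.86 + 0.07238*0.7*0.14 + 0.13959*0.3*0.86 + 0.019543*0.3*0.14 = 0.355162
P(solar radio burst | ¬telemetry dropout, attitude-control fault) = 0.036835/0.355162 ≈ 0.1037

Pr(solar radio burst | ¬telemetry dropout, attitude-control fault) ≈ 0.1037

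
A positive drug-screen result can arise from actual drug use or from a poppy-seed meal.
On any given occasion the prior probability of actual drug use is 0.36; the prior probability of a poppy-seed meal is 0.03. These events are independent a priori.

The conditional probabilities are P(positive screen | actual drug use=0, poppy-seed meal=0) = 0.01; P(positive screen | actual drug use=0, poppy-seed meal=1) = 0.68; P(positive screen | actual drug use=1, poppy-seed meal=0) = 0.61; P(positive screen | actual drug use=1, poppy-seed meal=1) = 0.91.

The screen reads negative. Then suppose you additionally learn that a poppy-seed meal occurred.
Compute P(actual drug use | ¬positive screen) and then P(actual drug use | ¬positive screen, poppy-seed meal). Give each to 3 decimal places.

P(actual drug use | ¬positive screen) ≈ 0.181; P(actual drug use | ¬positive screen, poppy-seed meal) ≈ 0.137

P(¬positive screen) = 0.99·0.64·0.97 + 0.32·0.64·0.03 + 0.39·0.36·0.97 + 0.09·0.36·0.03 = 0.614592 + 0.006144 + 0.136188 + 0.000972 = 0.757896
Of this, 0.137160 comes from 0.136188 + 0.000972 (the actual drug use=true cases).
Hence the posterior is 0.137160/0.757896 ≈ 0.181.

Now also conditioning on poppy-seed meal=true:
Numerator (weight on configurations with actual drug use): 0.09×0.36 = 0.032400
Denominator P(¬positive screen | poppy-seed meal): 0.32×0.64 + 0.09×0.36 = 0.237200
P(actual drug use | ¬positive screen, poppy-seed meal) = 0.032400/0.237200 ≈ 0.137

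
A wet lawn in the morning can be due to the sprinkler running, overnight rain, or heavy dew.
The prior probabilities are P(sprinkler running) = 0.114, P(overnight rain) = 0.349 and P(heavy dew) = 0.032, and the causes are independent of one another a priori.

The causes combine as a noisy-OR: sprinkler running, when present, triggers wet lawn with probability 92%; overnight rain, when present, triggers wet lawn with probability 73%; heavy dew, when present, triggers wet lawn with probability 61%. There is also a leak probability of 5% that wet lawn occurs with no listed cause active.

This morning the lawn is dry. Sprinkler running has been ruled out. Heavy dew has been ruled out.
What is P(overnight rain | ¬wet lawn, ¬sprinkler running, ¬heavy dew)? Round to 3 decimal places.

P(overnight rain | ¬wet lawn, ¬sprinkler running, ¬heavy dew) ≈ 0.126

Under noisy-OR, P(wet lawn | causes) = 1 − (1−0.05)·∏(1−qᵢ) over the active causes.
Weight on overnight rain=true, given the evidence: 0.2565*0.349 = 0.089519
Normalizer over all consistent configurations: 0.95*0.651 + 0.2565*0.349 = 0.707969
P(overnight rain | ¬wet lawn, ¬sprinkler running, ¬heavy dew) = 0.089519/0.707969 ≈ 0.126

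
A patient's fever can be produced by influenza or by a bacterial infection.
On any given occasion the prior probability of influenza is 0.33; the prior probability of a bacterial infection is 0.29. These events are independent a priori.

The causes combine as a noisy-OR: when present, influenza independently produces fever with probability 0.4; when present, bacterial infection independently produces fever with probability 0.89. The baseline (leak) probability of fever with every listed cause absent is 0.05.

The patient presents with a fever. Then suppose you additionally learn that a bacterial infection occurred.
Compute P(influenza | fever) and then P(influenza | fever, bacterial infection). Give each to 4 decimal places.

P(influenza | fever) ≈ 0.4906; P(influenza | fever, bacterial infection) ≈ 0.3402

Under noisy-OR, P(fever | causes) = 1 − (1−0.05)·∏(1−qᵢ) over the active causes.
By total probability over the 4 (influenza, bacterial infection) configurations:
  P(fever) = 0.05*0.67*0.71 + 0.8955*0.67*0.29 + 0.43*0.33*0.71 + 0.9373*0.33*0.29
        = 0.023785 + 0.173996 + 0.100749 + 0.089700 = 0.388230
Keeping only the influenza-present terms gives 0.190449, so
  P(influenza | fever) = 0.190449 / 0.388230 ≈ 0.4906

Now condition on the additional information:
By total probability over both values of influenza:
  P(fever | bacterial infection) = 0.8955×0.67 + 0.9373×0.33
        = 0.599985 + 0.309309 = 0.909294
The terms with influenza present sum to 0.309309, so
  P(influenza | fever, bacterial infection) = 0.309309 / 0.909294 ≈ 0.3402
Conditioning on bacterial infection lowers the posterior on influenza: the classic explaining-away effect in a common-effect structure.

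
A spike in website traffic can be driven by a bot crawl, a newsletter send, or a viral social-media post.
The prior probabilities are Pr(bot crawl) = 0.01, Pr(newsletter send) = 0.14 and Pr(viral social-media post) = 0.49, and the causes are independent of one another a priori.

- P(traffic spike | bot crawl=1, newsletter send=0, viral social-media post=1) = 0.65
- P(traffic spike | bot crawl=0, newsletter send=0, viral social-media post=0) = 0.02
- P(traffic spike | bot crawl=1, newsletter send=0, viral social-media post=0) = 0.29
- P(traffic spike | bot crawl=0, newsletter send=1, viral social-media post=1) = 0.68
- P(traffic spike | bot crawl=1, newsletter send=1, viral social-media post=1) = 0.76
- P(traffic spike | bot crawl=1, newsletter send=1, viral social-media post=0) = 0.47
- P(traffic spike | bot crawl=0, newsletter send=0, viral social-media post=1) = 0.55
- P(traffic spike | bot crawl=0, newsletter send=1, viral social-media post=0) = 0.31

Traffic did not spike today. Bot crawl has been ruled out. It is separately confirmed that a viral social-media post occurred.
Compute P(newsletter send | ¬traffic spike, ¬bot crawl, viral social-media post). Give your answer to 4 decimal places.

P(newsletter send | ¬traffic spike, ¬bot crawl, viral social-media post) ≈ 0.1038

P(¬traffic spike | ¬bot crawl, viral social-media post) = 0.45*0.86 + 0.32*0.14 = 0.387000 + 0.044800 = 0.431800
The newsletter send-present share is 0.32*0.14 = 0.044800.
Hence the posterior is 0.044800/0.431800 ≈ 0.1038.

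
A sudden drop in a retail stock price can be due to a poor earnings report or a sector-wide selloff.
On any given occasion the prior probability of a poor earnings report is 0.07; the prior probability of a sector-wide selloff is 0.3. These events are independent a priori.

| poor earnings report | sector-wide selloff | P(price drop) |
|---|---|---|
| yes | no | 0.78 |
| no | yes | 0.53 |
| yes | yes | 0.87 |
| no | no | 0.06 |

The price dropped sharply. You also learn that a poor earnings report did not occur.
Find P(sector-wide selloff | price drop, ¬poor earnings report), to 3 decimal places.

P(sector-wide selloff | price drop, ¬poor earnings report) ≈ 0.791

Weight on sector-wide selloff=true, given the evidence: 0.53·0.3 = 0.159000
The normalizing constant is 0.06·0.7 + 0.53·0.3 = 0.201000
Posterior = 0.159000 / 0.201000 ≈ 0.791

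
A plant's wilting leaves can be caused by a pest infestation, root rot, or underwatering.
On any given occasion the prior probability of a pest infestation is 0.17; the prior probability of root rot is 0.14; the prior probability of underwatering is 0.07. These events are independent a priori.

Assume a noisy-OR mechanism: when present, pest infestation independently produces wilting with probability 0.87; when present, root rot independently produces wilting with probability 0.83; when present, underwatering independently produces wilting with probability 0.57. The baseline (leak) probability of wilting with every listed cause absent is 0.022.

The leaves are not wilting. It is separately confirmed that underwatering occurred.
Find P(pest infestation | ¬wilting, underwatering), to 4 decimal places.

Under noisy-OR, P(wilting | causes) = 1 − (1−0.022)·∏(1−qᵢ) over the active causes.
P(¬wilting | underwatering) = 0.42054*0.83*0.86 + 0.071492*0.83*0.14 + 0.05467*0.17*0.86 + 0.009294*0.17*0.14 = 0.300181 + 0.008307 + 0.007993 + 0.000221 = 0.316702
Of this, 0.008214 comes from 0.007993 + 0.000221 (the pest infestation=true cases).
So P(pest infestation | ¬wilting, underwatering) = 0.008214/0.316702 ≈ 0.0259.

P(pest infestation | ¬wilting, underwatering) ≈ 0.0259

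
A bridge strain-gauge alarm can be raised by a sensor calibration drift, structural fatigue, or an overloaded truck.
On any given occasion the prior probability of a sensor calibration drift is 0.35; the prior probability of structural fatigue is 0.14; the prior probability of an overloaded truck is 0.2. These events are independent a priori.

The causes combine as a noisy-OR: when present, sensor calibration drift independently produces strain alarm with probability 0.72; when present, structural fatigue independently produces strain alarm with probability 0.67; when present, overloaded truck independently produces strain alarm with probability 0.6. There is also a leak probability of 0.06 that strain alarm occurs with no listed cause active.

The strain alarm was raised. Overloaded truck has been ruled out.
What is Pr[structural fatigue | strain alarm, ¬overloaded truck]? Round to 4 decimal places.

Under noisy-OR, P(strain alarm | causes) = 1 − (1−0.06)·∏(1−qᵢ) over the active causes.
P(strain alarm | ¬overloaded truck) = 0.06×0.65×0.86 + 0.6898×0.65×0.14 + 0.7368×0.35×0.86 + 0.913144×0.35×0.14 = 0.033540 + 0.062772 + 0.221777 + 0.044744 = 0.362833
Of this, 0.107516 comes from 0.062772 + 0.044744 (the structural fatigue=true cases).
P(structural fatigue | strain alarm, ¬overloaded truck) = 0.107516 / 0.362833 ≈ 0.2963

Pr[structural fatigue | strain alarm, ¬overloaded truck] ≈ 0.2963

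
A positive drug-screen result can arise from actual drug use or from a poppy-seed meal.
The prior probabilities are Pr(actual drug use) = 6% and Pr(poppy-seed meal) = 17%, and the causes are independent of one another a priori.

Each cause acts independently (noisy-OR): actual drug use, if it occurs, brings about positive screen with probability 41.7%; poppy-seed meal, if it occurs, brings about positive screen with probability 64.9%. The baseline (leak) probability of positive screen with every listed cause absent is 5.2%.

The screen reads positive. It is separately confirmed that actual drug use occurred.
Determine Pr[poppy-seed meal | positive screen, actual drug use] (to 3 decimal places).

Under noisy-OR, P(positive screen | causes) = 1 − (1−0.052)·∏(1−qᵢ) over the active causes.
Numerator (weight on configurations with poppy-seed meal): 0.806008×0.17 = 0.137021
Denominator P(positive screen | actual drug use): 0.447316×0.83 + 0.806008×0.17 = 0.508293
Posterior = 0.137021 / 0.508293 ≈ 0.270

Pr[poppy-seed meal | positive screen, actual drug use] ≈ 0.270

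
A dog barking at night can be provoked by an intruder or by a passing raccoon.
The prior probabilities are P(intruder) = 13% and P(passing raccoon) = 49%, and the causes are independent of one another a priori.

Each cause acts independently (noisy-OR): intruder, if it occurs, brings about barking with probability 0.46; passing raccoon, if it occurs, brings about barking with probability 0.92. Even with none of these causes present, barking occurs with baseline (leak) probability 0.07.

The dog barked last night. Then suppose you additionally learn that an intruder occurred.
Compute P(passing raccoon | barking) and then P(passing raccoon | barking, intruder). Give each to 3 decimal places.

Under noisy-OR, P(barking | causes) = 1 − (1−0.07)·∏(1−qᵢ) over the active causes.
P(barking) = 0.07×0.87×0.51 + 0.9256×0.87×0.49 + 0.4978×0.13×0.51 + 0.959824×0.13×0.49 = 0.031059 + 0.394583 + 0.033004 + 0.061141 = 0.519787
Restricting to configurations with passing raccoon present: 0.394583 + 0.061141 = 0.455724.
P(passing raccoon | barking) = 0.455724 / 0.519787 ≈ 0.877

Now condition on the additional information:
For the numerator, keep only passing raccoon=true terms: 0.959824*0.49 = 0.470314
Normalizer over all consistent configurations: 0.4978*0.51 + 0.959824*0.49 = 0.724192
Posterior = 0.470314 / 0.724192 ≈ 0.649

P(passing raccoon | barking) ≈ 0.877; P(passing raccoon | barking, intruder) ≈ 0.649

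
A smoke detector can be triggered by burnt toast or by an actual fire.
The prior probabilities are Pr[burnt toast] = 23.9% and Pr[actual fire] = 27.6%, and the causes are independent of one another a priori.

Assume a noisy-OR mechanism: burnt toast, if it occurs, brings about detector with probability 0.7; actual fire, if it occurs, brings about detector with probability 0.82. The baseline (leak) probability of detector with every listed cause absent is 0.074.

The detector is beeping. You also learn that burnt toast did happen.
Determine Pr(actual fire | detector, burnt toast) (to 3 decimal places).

Under noisy-OR, P(detector | causes) = 1 − (1−0.074)·∏(1−qᵢ) over the active causes.
Weight on actual fire=true, given the evidence: 0.949996*0.276 = 0.262199
Denominator P(detector | burnt toast): 0.7222*0.724 + 0.949996*0.276 = 0.785072
Posterior = 0.262199 / 0.785072 ≈ 0.334

Pr(actual fire | detector, burnt toast) ≈ 0.334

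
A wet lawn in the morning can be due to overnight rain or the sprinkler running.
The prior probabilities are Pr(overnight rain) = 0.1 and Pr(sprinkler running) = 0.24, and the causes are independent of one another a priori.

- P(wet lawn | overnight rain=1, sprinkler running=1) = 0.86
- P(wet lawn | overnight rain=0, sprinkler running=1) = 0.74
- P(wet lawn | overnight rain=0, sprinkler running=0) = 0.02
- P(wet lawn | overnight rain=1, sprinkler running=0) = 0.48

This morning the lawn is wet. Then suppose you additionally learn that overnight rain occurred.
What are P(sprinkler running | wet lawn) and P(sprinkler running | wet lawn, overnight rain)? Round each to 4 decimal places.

P(sprinkler running | wet lawn) ≈ 0.7825; P(sprinkler running | wet lawn, overnight rain) ≈ 0.3613

Enumerate the 4 (overnight rain, sprinkler running) configurations and weight by the priors:
  P(wet lawn) = 0.02*0.9*0.76 + 0.74*0.9*0.24 + 0.48*0.1*0.76 + 0.86*0.1*0.24
        = 0.013680 + 0.159840 + 0.036480 + 0.020640 = 0.230640
Keeping only the sprinkler running-present terms gives 0.180480, so
  P(sprinkler running | wet lawn) = 0.180480 / 0.230640 ≈ 0.7825

Now condition on the additional information:
Sum P(wet lawn|·) weighted by the priors over both values of sprinkler running:
  P(wet lawn | overnight rain) = 0.48×0.76 + 0.86×0.24
        = 0.364800 + 0.206400 = 0.571200
Configurations with sprinkler running contribute 0.206400, so
  P(sprinkler running | wet lawn, overnight rain) = 0.206400 / 0.571200 ≈ 0.3613
The drop from 0.7825 to 0.3613 is the explaining-away (discounting) effect.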